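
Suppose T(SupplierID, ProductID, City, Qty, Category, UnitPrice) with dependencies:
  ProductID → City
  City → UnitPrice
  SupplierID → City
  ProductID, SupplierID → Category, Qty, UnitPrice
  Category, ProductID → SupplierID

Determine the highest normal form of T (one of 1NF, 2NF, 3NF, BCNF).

Candidate keys: {Category, ProductID}, {ProductID, SupplierID}. Prime attributes: {Category, ProductID, SupplierID}.
ProductID → City: {ProductID}⁺ = {City, ProductID, UnitPrice}, which is not all of the attributes, so the left side is not a superkey — BCNF is violated.
ProductID → City determines the non-prime attribute {City} from a non-superkey — 3NF is violated.
{ProductID} is a proper subset of the key {Category, ProductID}, and {ProductID}⁺ contains the non-prime attributes {City, UnitPrice} — a partial dependency, so 2NF is violated.

1NF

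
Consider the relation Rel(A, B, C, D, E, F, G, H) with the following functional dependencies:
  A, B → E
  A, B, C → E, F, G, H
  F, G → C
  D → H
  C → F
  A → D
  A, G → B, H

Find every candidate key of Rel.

Attributes never on any right-hand side: {A} — every candidate key must contain it.
{A, B, C} is a candidate key since {A, B, C}⁺ = {A, B, C, D, E, F, G, H} covers every attribute.
{A, C, G} is a candidate key since {A, C, G}⁺ = {A, B, C, D, E, F, G, H} covers every attribute.
{A, F, G} is a candidate key since {A, F, G}⁺ = {A, B, C, D, E, F, G, H} covers every attribute.
These are minimal and exhaustive — every other superkey contains one of them.

{A, B, C}, {A, C, G}, {A, F, G}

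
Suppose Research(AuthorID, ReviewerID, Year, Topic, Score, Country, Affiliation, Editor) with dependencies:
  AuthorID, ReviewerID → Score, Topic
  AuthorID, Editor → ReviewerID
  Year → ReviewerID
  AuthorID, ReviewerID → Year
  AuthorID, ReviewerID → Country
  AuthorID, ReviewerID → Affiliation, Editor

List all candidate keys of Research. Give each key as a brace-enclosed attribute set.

{AuthorID, Editor}, {AuthorID, ReviewerID}, {AuthorID, Year}

No FD produces {AuthorID}, so it must be in every candidate key.
Closure of {AuthorID, Editor} is {Affiliation, AuthorID, Country, Editor, ReviewerID, Score, Topic, Year}, the whole schema; {AuthorID, Editor} is a candidate key.
Closure of {AuthorID, ReviewerID} is {Affiliation, AuthorID, Country, Editor, ReviewerID, Score, Topic, Year}, the whole schema; {AuthorID, ReviewerID} is a candidate key.
Closure of {AuthorID, Year} is {Affiliation, AuthorID, Country, Editor, ReviewerID, Score, Topic, Year}, the whole schema; {AuthorID, Year} is a candidate key.
Any other superkey properly contains one of these, so there are no further candidate keys.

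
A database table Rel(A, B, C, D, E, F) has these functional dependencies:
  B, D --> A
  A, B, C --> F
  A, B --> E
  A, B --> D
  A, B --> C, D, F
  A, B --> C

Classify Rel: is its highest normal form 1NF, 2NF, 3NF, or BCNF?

Candidate keys: {A, B}, {B, D}. Prime attributes: {A, B, D}.
Every FD has a superkey on the left, so the relation is in BCNF.

BCNF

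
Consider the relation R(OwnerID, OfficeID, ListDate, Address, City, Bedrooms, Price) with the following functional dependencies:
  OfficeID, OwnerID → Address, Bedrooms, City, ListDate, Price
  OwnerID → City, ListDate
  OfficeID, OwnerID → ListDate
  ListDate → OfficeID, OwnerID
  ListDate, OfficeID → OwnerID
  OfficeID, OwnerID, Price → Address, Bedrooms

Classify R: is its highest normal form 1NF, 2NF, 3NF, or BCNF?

Candidate keys: {ListDate}, {OwnerID}. Prime attributes: {ListDate, OwnerID}.
The left-hand side of every FD is a superkey, so BCNF is satisfied.

BCNF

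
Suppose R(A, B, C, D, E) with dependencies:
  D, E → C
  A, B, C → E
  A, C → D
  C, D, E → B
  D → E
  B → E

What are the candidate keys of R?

{A, C}, {A, D}

No FD produces {A}, so it must be in every candidate key.
{A, C}⁺ = {A, B, C, D, E} — all of the relation — so {A, C} is a candidate key.
{A, D}⁺ = {A, B, C, D, E} — all of the relation — so {A, D} is a candidate key.
No proper subset of any of these is a key, and no other minimal superkey exists.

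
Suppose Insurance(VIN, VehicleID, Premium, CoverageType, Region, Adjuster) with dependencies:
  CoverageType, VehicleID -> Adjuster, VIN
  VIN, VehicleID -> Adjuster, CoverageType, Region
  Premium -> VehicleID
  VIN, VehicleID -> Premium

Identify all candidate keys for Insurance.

Closure of {CoverageType, Premium} is {Adjuster, CoverageType, Premium, Region, VIN, VehicleID}, the whole schema; {CoverageType, Premium} is a candidate key.
Closure of {CoverageType, VehicleID} is {Adjuster, CoverageType, Premium, Region, VIN, VehicleID}, the whole schema; {CoverageType, VehicleID} is a candidate key.
Closure of {Premium, VIN} is {Adjuster, CoverageType, Premium, Region, VIN, VehicleID}, the whole schema; {Premium, VIN} is a candidate key.
Closure of {VIN, VehicleID} is {Adjuster, CoverageType, Premium, Region, VIN, VehicleID}, the whole schema; {VIN, VehicleID} is a candidate key.
No proper subset of any of these is a key, and no other minimal superkey exists.

{CoverageType, Premium}, {CoverageType, VehicleID}, {Premium, VIN}, {VIN, VehicleID}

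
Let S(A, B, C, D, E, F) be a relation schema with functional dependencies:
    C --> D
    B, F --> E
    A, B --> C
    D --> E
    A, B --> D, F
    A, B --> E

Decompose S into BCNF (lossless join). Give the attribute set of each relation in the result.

{A, B, C, F}; {C, D}; {D, E}

Candidate key of the original relation: {A, B}.
In {A, B, C, D, E, F}, {C} is not a superkey ({C}⁺ restricted to this set is {C, D, E}), so split on C --> D, E into {C, D, E} and {A, B, C, F}.
In {C, D, E}, {D} is not a superkey ({D}⁺ restricted to this set is {D, E}), so split on D --> E into {D, E} and {C, D}.
{D, E} is in BCNF.
{C, D} is in BCNF.
{A, B, C, F} is in BCNF.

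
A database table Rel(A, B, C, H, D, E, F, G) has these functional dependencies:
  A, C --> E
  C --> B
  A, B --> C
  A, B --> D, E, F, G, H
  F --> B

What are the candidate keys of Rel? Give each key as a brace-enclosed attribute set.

No FD produces {A}, so it must be in every candidate key.
{A, B}⁺ = {A, B, C, D, E, F, G, H}, which is every attribute, so {A, B} is a candidate key.
{A, C}⁺ = {A, B, C, D, E, F, G, H}, which is every attribute, so {A, C} is a candidate key.
{A, F}⁺ = {A, B, C, D, E, F, G, H}, which is every attribute, so {A, F} is a candidate key.
These are minimal and exhaustive — every other superkey contains one of them.

{A, B}, {A, C}, {A, F}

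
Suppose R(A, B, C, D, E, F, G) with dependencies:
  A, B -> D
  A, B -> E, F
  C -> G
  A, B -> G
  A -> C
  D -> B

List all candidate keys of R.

{A, B}, {A, D}

Attributes never on any right-hand side: {A} — every candidate key must contain it.
{A, B}⁺ = {A, B, C, D, E, F, G} — all of the relation — so {A, B} is a candidate key.
{A, D}⁺ = {A, B, C, D, E, F, G} — all of the relation — so {A, D} is a candidate key.
No proper subset of any of these is a key, and no other minimal superkey exists.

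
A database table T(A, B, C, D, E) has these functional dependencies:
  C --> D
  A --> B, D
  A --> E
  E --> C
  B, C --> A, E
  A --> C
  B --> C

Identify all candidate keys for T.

{A}, {B}

Closure of {A} is {A, B, C, D, E}, the whole schema; {A} is a candidate key.
Closure of {B} is {A, B, C, D, E}, the whole schema; {B} is a candidate key.
Any other superkey properly contains one of these, so there are no further candidate keys.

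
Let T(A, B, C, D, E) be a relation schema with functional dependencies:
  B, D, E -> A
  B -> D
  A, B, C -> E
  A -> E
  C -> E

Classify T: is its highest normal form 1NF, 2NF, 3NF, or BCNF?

Candidate key: {B, C}. Prime attributes: {B, C}.
For B, D, E -> A we have {B, D, E}⁺ = {A, B, D, E}; {B, D, E} is not a superkey, so BCNF fails.
Because {A} is non-prime and the left side of B, D, E -> A is not a superkey, the relation is not in 3NF.
Since {B} ⊂ {B, C} and {B}⁺ ⊇ {D} with {D} non-prime, there is a partial dependency; 2NF fails.

1NF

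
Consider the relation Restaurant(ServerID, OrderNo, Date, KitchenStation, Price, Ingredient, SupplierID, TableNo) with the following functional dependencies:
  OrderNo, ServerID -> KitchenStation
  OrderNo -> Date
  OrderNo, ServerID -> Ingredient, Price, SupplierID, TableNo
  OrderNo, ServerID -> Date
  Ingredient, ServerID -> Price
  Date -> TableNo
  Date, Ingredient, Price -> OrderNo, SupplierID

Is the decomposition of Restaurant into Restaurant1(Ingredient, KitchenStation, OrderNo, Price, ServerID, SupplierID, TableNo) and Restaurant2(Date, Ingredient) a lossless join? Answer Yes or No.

No

The shared attributes are {Ingredient} and {Ingredient}⁺ = {Ingredient}.
The closure covers neither Restaurant1 nor Restaurant2 entirely; the join is not lossless.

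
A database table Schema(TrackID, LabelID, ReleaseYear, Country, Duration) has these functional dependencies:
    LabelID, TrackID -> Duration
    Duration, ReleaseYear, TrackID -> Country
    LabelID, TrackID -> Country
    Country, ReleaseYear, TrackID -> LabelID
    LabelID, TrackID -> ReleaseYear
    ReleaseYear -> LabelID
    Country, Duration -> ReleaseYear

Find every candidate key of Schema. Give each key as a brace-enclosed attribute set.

{Country, Duration, TrackID}, {LabelID, TrackID}, {ReleaseYear, TrackID}

No FD produces {TrackID}, so it must be in every candidate key.
{LabelID, TrackID}⁺ = {Country, Duration, LabelID, ReleaseYear, TrackID}, which is every attribute, so {LabelID, TrackID} is a candidate key.
{ReleaseYear, TrackID}⁺ = {Country, Duration, LabelID, ReleaseYear, TrackID}, which is every attribute, so {ReleaseYear, TrackID} is a candidate key.
{Country, Duration, TrackID}⁺ = {Country, Duration, LabelID, ReleaseYear, TrackID}, which is every attribute, so {Country, Duration, TrackID} is a candidate key.
Any other superkey properly contains one of these, so there are no further candidate keys.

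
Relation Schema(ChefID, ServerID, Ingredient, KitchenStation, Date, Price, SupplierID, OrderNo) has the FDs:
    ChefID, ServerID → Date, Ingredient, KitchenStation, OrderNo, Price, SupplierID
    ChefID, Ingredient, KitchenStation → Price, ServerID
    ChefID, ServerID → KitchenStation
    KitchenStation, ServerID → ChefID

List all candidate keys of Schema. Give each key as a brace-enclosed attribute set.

{ChefID, Ingredient, KitchenStation}, {ChefID, ServerID}, {KitchenStation, ServerID}

{ChefID, ServerID}⁺ = {ChefID, Date, Ingredient, KitchenStation, OrderNo, Price, ServerID, SupplierID}, which is every attribute, so {ChefID, ServerID} is a candidate key.
{KitchenStation, ServerID}⁺ = {ChefID, Date, Ingredient, KitchenStation, OrderNo, Price, ServerID, SupplierID}, which is every attribute, so {KitchenStation, ServerID} is a candidate key.
{ChefID, Ingredient, KitchenStation}⁺ = {ChefID, Date, Ingredient, KitchenStation, OrderNo, Price, ServerID, SupplierID}, which is every attribute, so {ChefID, Ingredient, KitchenStation} is a candidate key.
These are minimal and exhaustive — every other superkey contains one of them.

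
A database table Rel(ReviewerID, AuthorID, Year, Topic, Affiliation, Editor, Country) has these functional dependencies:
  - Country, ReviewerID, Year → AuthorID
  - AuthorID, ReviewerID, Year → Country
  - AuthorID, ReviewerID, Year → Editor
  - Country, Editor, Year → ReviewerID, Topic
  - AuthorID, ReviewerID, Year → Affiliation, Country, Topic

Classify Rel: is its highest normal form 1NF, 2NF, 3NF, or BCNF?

Candidate keys: {AuthorID, ReviewerID, Year}, {Country, Editor, Year}, {Country, ReviewerID, Year}. Prime attributes: {AuthorID, Country, Editor, ReviewerID, Year}.
Every FD has a superkey on the left, so the relation is in BCNF.

BCNF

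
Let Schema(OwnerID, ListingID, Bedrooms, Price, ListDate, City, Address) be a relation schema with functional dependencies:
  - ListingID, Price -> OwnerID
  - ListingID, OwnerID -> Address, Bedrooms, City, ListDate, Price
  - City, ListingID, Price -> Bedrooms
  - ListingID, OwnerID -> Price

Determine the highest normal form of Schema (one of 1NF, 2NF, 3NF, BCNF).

BCNF

Candidate keys: {ListingID, OwnerID}, {ListingID, Price}. Prime attributes: {ListingID, OwnerID, Price}.
Each dependency's left side is a superkey — BCNF holds.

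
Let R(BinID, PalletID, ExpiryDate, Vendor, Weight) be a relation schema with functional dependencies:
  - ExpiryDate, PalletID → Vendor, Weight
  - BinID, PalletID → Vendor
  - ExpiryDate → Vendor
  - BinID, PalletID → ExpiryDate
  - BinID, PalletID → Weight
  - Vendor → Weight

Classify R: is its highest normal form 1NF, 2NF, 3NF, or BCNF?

Candidate key: {BinID, PalletID}. Prime attributes: {BinID, PalletID}.
ExpiryDate, PalletID → Vendor, Weight breaks BCNF: {ExpiryDate, PalletID}⁺ = {ExpiryDate, PalletID, Vendor, Weight}, so {ExpiryDate, PalletID} is not a superkey.
ExpiryDate, PalletID → Vendor, Weight has non-prime {Vendor, Weight} on the right and a non-superkey on the left, so 3NF fails.
Checking every proper subset of each key, none determines a non-prime attribute — 2NF is satisfied.

2NF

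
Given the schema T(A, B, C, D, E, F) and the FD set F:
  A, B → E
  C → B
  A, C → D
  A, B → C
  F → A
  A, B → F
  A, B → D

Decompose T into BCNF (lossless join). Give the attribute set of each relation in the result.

{A, F}; {B, C}; {C, D, E, F}

Candidate keys of the original relation: {A, B}, {A, C}, {B, F}, {C, F}.
Within {A, B, C, D, E, F}: {C}⁺ ∩ {A, B, C, D, E, F} = {B, C}, not the whole set, so C → B violates BCNF; decompose into {B, C} and {A, C, D, E, F}.
{B, C} has no BCNF violation.
Within {A, C, D, E, F}: {F}⁺ ∩ {A, C, D, E, F} = {A, F}, not the whole set, so F → A violates BCNF; decompose into {A, F} and {C, D, E, F}.
{A, F} has no BCNF violation.
{C, D, E, F} has no BCNF violation.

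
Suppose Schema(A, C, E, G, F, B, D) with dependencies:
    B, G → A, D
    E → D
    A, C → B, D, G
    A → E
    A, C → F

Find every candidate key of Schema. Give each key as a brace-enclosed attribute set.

No FD produces {C}, so it must be in every candidate key.
Closure of {A, C} is {A, B, C, D, E, F, G}, the whole schema; {A, C} is a candidate key.
Closure of {B, C, G} is {A, B, C, D, E, F, G}, the whole schema; {B, C, G} is a candidate key.
Any other superkey properly contains one of these, so there are no further candidate keys.

{A, C}, {B, C, G}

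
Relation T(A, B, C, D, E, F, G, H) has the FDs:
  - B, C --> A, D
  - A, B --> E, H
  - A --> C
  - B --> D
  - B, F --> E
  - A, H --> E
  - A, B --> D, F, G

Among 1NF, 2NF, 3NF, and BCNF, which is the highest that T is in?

Candidate keys: {A, B}, {B, C}. Prime attributes: {A, B, C}.
For A --> C we have {A}⁺ = {A, C}; {A} is not a superkey, so BCNF fails.
B --> D has non-prime {D} on the right and a non-superkey on the left, so 3NF fails.
Since {B} ⊂ {A, B} and {B}⁺ ⊇ {D} with {D} non-prime, there is a partial dependency; 2NF fails.

1NF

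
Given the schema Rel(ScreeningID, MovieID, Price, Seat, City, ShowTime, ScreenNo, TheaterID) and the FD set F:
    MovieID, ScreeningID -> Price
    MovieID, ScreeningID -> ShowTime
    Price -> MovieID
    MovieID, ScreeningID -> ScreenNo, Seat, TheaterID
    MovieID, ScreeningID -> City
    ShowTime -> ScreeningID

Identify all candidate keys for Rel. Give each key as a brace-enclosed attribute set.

{MovieID, ScreeningID} is a candidate key since {MovieID, ScreeningID}⁺ = {City, MovieID, Price, ScreenNo, ScreeningID, Seat, ShowTime, TheaterID} covers every attribute.
{MovieID, ShowTime} is a candidate key since {MovieID, ShowTime}⁺ = {City, MovieID, Price, ScreenNo, ScreeningID, Seat, ShowTime, TheaterID} covers every attribute.
{Price, ScreeningID} is a candidate key since {Price, ScreeningID}⁺ = {City, MovieID, Price, ScreenNo, ScreeningID, Seat, ShowTime, TheaterID} covers every attribute.
{Price, ShowTime} is a candidate key since {Price, ShowTime}⁺ = {City, MovieID, Price, ScreenNo, ScreeningID, Seat, ShowTime, TheaterID} covers every attribute.
These are minimal and exhaustive — every other superkey contains one of them.

{MovieID, ScreeningID}, {MovieID, ShowTime}, {Price, ScreeningID}, {Price, ShowTime}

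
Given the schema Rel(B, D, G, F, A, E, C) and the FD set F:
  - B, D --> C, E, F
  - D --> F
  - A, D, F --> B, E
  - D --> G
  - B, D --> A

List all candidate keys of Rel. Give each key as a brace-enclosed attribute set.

{D} never appears on the right of any FD, so every key must include it.
{A, D} is a candidate key since {A, D}⁺ = {A, B, C, D, E, F, G} covers every attribute.
{B, D} is a candidate key since {B, D}⁺ = {A, B, C, D, E, F, G} covers every attribute.
Any other superkey properly contains one of these, so there are no further candidate keys.

{A, D}, {B, D}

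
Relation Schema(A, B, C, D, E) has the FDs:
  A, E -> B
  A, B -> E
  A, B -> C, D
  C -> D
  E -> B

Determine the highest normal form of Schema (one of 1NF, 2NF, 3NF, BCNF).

Candidate keys: {A, B}, {A, E}. Prime attributes: {A, B, E}.
For C -> D we have {C}⁺ = {C, D}; {C} is not a superkey, so BCNF fails.
C -> D has non-prime {D} on the right and a non-superkey on the left, so 3NF fails.
Checking every proper subset of each key, none determines a non-prime attribute — 2NF is satisfied.

2NF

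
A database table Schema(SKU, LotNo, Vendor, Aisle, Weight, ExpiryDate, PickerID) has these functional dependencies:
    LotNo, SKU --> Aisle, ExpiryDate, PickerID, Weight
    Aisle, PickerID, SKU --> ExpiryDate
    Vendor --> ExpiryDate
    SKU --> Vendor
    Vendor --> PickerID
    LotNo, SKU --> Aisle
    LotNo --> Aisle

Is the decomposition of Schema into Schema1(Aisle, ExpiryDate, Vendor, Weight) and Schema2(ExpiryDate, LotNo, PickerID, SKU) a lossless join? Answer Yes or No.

Common attributes: {ExpiryDate}; their closure is {ExpiryDate}.
Schema1 ⊄ {ExpiryDate} and Schema2 ⊄ {ExpiryDate}, so the split is lossy.

No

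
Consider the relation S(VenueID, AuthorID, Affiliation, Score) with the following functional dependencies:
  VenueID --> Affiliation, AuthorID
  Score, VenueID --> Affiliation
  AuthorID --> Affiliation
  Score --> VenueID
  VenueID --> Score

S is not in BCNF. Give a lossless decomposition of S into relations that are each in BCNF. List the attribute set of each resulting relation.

{Affiliation, AuthorID}; {AuthorID, Score, VenueID}

Candidate keys of the original relation: {Score}, {VenueID}.
In {Affiliation, AuthorID, Score, VenueID}, {AuthorID} is not a superkey ({AuthorID}⁺ restricted to this set is {Affiliation, AuthorID}), so split on AuthorID --> Affiliation into {Affiliation, AuthorID} and {AuthorID, Score, VenueID}.
{Affiliation, AuthorID} is in BCNF.
{AuthorID, Score, VenueID} is in BCNF.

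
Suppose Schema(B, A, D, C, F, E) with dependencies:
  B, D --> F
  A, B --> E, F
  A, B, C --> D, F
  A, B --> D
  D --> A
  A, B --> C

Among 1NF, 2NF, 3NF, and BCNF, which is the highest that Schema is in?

Candidate keys: {A, B}, {B, D}. Prime attributes: {A, B, D}.
D --> A breaks BCNF: {D}⁺ = {A, D}, so {D} is not a superkey.
Since {A} ⊆ prime attributes and every other non-superkey FD also has a prime right side, the schema is in 3NF.

3NF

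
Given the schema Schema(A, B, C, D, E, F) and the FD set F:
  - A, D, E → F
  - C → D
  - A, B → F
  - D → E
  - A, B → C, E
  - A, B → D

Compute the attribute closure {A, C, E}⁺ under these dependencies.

{A, C, D, E, F}

Start with {A, C, E}.
C → D applies; add {D} → now {A, C, D, E}.
A, D, E → F applies; add {F} → now {A, C, D, E, F}.
No further FD applies.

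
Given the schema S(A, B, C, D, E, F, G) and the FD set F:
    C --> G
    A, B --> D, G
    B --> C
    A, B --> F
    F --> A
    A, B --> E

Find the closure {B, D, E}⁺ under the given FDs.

{B, C, D, E, G}

Start with {B, D, E}.
B --> C applies; add {C} → now {B, C, D, E}.
C --> G applies; add {G} → now {B, C, D, E, G}.
No further FD applies.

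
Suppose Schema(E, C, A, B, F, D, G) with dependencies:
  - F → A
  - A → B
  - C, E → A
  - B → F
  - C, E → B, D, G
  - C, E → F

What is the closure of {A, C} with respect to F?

Start with {A, C}.
A → B applies; add {B} → now {A, B, C}.
B → F applies; add {F} → now {A, B, C, F}.
No further FD applies.

{A, B, C, F}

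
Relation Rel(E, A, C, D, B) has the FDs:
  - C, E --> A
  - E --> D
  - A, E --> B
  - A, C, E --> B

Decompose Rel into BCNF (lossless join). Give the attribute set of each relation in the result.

Candidate key of the original relation: {C, E}.
{A, B, C, D, E}: {E} determines {D, E} here but is not a superkey — split on E --> D, giving {D, E} and {A, B, C, E}.
{D, E} has no BCNF violation.
{A, B, C, E}: {A, E} determines {A, B, E} here but is not a superkey — split on A, E --> B, giving {A, B, E} and {A, C, E}.
{A, B, E} has no BCNF violation.
{A, C, E} has no BCNF violation.

{A, B, E}; {A, C, E}; {D, E}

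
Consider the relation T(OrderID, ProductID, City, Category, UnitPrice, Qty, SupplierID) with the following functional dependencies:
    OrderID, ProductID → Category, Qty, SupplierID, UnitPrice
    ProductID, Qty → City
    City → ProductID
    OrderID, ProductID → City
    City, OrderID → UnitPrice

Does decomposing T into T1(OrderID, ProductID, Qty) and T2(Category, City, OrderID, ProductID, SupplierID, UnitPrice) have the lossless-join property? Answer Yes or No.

Yes

T1 ∩ T2 = {OrderID, ProductID}; its closure under F is {Category, City, OrderID, ProductID, Qty, SupplierID, UnitPrice}.
T1 is contained in that closure, so T1 ∩ T2 → T1 holds and the join is lossless.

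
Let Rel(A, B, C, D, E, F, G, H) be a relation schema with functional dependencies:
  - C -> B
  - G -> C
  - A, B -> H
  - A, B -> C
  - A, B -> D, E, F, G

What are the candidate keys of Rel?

Attributes never on any right-hand side: {A} — every candidate key must contain it.
{A, B} is a candidate key since {A, B}⁺ = {A, B, C, D, E, F, G, H} covers every attribute.
{A, C} is a candidate key since {A, C}⁺ = {A, B, C, D, E, F, G, H} covers every attribute.
{A, G} is a candidate key since {A, G}⁺ = {A, B, C, D, E, F, G, H} covers every attribute.
These are minimal and exhaustive — every other superkey contains one of them.

{A, B}, {A, C}, {A, G}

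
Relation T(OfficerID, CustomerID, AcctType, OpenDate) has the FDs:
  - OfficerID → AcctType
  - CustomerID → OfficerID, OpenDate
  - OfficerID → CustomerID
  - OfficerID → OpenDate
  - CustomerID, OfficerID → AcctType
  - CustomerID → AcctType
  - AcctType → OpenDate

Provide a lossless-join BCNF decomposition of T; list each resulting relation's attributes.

{AcctType, CustomerID, OfficerID}; {AcctType, OpenDate}

Candidate keys of the original relation: {CustomerID}, {OfficerID}.
Within {AcctType, CustomerID, OfficerID, OpenDate}: {AcctType}⁺ ∩ {AcctType, CustomerID, OfficerID, OpenDate} = {AcctType, OpenDate}, not the whole set, so AcctType → OpenDate violates BCNF; decompose into {AcctType, OpenDate} and {AcctType, CustomerID, OfficerID}.
{AcctType, OpenDate}: every determinant is a superkey — BCNF.
{AcctType, CustomerID, OfficerID}: every determinant is a superkey — BCNF.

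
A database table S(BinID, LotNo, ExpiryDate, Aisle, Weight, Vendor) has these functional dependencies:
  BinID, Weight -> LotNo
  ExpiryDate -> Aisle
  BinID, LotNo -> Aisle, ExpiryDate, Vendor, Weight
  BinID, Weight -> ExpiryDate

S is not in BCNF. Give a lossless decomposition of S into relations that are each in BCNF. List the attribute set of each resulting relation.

Candidate keys of the original relation: {BinID, LotNo}, {BinID, Weight}.
Within {Aisle, BinID, ExpiryDate, LotNo, Vendor, Weight}: {ExpiryDate}⁺ ∩ {Aisle, BinID, ExpiryDate, LotNo, Vendor, Weight} = {Aisle, ExpiryDate}, not the whole set, so ExpiryDate -> Aisle violates BCNF; decompose into {Aisle, ExpiryDate} and {BinID, ExpiryDate, LotNo, Vendor, Weight}.
{Aisle, ExpiryDate} is in BCNF.
{BinID, ExpiryDate, LotNo, Vendor, Weight} is in BCNF.

{Aisle, ExpiryDate}; {BinID, ExpiryDate, LotNo, Vendor, Weight}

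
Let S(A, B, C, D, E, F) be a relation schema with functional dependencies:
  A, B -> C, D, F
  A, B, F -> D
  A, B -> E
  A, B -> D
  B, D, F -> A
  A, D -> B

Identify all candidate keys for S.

{A, B}, {A, D}, {B, D, F}

{A, B}⁺ = {A, B, C, D, E, F} — all of the relation — so {A, B} is a candidate key.
{A, D}⁺ = {A, B, C, D, E, F} — all of the relation — so {A, D} is a candidate key.
{B, D, F}⁺ = {A, B, C, D, E, F} — all of the relation — so {B, D, F} is a candidate key.
No proper subset of any of these is a key, and no other minimal superkey exists.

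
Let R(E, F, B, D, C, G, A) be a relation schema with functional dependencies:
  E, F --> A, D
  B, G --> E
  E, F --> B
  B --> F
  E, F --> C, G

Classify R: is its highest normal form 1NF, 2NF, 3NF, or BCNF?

3NF

Candidate keys: {B, E}, {B, G}, {E, F}. Prime attributes: {B, E, F, G}.
For B --> F we have {B}⁺ = {B, F}; {B} is not a superkey, so BCNF fails.
Its right-hand attributes {F} are all prime, as are those of every other non-superkey FD — the relation is in 3NF.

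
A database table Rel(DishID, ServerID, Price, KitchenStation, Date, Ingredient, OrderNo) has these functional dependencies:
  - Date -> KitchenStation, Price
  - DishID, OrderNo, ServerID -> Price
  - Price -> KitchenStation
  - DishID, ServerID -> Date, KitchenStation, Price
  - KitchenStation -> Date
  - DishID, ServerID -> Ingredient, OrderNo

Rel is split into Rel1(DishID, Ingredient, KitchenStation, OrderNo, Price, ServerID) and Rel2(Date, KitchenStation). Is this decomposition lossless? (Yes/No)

Common attributes: {KitchenStation}; their closure is {Date, KitchenStation, Price}.
This includes all of Rel2, so the common attributes are a superkey of Rel2 — the join is lossless.

Yes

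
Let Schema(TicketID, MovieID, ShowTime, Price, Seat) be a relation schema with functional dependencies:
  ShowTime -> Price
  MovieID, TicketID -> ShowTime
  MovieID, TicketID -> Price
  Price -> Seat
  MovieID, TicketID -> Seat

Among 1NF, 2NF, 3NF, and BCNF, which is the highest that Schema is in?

Candidate key: {MovieID, TicketID}. Prime attributes: {MovieID, TicketID}.
ShowTime -> Price: {ShowTime}⁺ = {Price, Seat, ShowTime}, which is not all of the attributes, so the left side is not a superkey — BCNF is violated.
ShowTime -> Price has non-prime {Price} on the right and a non-superkey on the left, so 3NF fails.
Checking every proper subset of each key, none determines a non-prime attribute — 2NF is satisfied.

2NF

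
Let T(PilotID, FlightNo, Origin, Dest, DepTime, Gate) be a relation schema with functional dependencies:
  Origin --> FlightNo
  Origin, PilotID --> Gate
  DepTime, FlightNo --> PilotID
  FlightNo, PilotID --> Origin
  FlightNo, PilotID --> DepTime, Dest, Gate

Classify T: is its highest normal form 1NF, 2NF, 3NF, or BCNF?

Candidate keys: {DepTime, FlightNo}, {DepTime, Origin}, {FlightNo, PilotID}, {Origin, PilotID}. Prime attributes: {DepTime, FlightNo, Origin, PilotID}.
For Origin --> FlightNo we have {Origin}⁺ = {FlightNo, Origin}; {Origin} is not a superkey, so BCNF fails.
Its right-hand attributes {FlightNo} are all prime, as are those of every other non-superkey FD — the relation is in 3NF.

3NF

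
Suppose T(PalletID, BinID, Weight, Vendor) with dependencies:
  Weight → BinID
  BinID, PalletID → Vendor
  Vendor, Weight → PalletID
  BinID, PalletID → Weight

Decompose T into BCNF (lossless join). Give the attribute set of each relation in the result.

{BinID, Weight}; {PalletID, Vendor, Weight}

Candidate keys of the original relation: {BinID, PalletID}, {PalletID, Weight}, {Vendor, Weight}.
Within {BinID, PalletID, Vendor, Weight}: {Weight}⁺ ∩ {BinID, PalletID, Vendor, Weight} = {BinID, Weight}, not the whole set, so Weight → BinID violates BCNF; decompose into {BinID, Weight} and {PalletID, Vendor, Weight}.
{BinID, Weight} has no BCNF violation.
{PalletID, Vendor, Weight} has no BCNF violation.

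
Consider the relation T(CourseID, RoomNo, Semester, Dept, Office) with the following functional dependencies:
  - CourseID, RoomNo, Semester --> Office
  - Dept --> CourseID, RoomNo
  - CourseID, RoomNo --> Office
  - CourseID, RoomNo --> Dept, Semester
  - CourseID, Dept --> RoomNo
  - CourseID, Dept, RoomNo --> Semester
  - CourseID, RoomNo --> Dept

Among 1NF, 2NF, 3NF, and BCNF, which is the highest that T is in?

Candidate keys: {CourseID, RoomNo}, {Dept}. Prime attributes: {CourseID, Dept, RoomNo}.
Every FD has a superkey on the left, so the relation is in BCNF.

BCNF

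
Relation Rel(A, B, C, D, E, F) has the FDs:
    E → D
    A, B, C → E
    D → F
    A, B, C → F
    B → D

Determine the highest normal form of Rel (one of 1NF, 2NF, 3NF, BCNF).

Candidate key: {A, B, C}. Prime attributes: {A, B, C}.
For E → D we have {E}⁺ = {D, E, F}; {E} is not a superkey, so BCNF fails.
E → D has non-prime {D} on the right and a non-superkey on the left, so 3NF fails.
The proper key subset {B} of {A, B, C} determines non-prime {D, F}, so the relation is not even in 2NF.

1NF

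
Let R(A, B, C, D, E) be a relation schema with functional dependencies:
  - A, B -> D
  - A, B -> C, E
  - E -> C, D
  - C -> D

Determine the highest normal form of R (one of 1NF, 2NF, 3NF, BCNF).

2NF

Candidate key: {A, B}. Prime attributes: {A, B}.
For E -> C, D we have {E}⁺ = {C, D, E}; {E} is not a superkey, so BCNF fails.
E -> C, D has non-prime {C, D} on the right and a non-superkey on the left, so 3NF fails.
No proper subset of a key has a non-prime attribute in its closure, so there is no partial dependency; 2NF holds.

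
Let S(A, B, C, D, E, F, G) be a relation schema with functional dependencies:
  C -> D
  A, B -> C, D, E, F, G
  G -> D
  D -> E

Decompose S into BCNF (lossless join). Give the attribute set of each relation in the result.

Candidate key of the original relation: {A, B}.
{A, B, C, D, E, F, G}: {C} determines {C, D, E} here but is not a superkey — split on C -> D, E, giving {C, D, E} and {A, B, C, F, G}.
{C, D, E}: {D} determines {D, E} here but is not a superkey — split on D -> E, giving {D, E} and {C, D}.
{D, E}: every determinant is a superkey — BCNF.
{C, D}: every determinant is a superkey — BCNF.
{A, B, C, F, G}: every determinant is a superkey — BCNF.

{A, B, C, F, G}; {C, D}; {D, E}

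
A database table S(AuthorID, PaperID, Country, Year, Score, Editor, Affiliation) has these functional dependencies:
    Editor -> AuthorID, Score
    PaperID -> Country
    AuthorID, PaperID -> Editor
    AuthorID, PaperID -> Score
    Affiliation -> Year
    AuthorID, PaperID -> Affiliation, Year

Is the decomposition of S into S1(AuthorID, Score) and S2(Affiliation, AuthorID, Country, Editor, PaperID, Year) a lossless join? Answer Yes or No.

Common attributes: {AuthorID}; their closure is {AuthorID}.
S1 ⊄ {AuthorID} and S2 ⊄ {AuthorID}, so the split is lossy.

No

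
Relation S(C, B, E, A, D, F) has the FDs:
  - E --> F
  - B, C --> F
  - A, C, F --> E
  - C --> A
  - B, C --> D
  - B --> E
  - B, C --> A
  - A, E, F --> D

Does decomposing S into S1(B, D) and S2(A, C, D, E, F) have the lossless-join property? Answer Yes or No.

The shared attributes are {D} and {D}⁺ = {D}.
Neither S1 nor S2 is contained in that closure, so the decomposition is lossy.

No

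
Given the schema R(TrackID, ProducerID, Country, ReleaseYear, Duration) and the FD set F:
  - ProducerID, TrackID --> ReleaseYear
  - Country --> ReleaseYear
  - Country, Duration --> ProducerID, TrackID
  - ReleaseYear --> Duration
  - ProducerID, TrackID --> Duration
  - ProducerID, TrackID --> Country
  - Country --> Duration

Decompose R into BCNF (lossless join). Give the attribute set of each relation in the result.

Candidate keys of the original relation: {Country}, {ProducerID, TrackID}.
{Country, Duration, ProducerID, ReleaseYear, TrackID}: {ReleaseYear} determines {Duration, ReleaseYear} here but is not a superkey — split on ReleaseYear --> Duration, giving {Duration, ReleaseYear} and {Country, ProducerID, ReleaseYear, TrackID}.
{Duration, ReleaseYear} has no BCNF violation.
{Country, ProducerID, ReleaseYear, TrackID} has no BCNF violation.

{Country, ProducerID, ReleaseYear, TrackID}; {Duration, ReleaseYear}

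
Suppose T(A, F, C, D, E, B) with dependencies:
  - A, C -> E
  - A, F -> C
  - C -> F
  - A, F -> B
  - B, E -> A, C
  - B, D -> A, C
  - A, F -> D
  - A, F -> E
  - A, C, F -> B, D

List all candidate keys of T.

{A, C}, {A, F}, {B, D}, {B, E}

{A, C}⁺ = {A, B, C, D, E, F} — all of the relation — so {A, C} is a candidate key.
{A, F}⁺ = {A, B, C, D, E, F} — all of the relation — so {A, F} is a candidate key.
{B, D}⁺ = {A, B, C, D, E, F} — all of the relation — so {B, D} is a candidate key.
{B, E}⁺ = {A, B, C, D, E, F} — all of the relation — so {B, E} is a candidate key.
Any other superkey properly contains one of these, so there are no further candidate keys.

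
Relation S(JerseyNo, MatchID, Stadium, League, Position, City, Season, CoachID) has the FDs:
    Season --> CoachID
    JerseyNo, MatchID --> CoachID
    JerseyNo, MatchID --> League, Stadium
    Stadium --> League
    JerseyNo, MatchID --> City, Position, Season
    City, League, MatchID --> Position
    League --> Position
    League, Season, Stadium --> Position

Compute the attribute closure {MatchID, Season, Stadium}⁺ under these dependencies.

Start with {MatchID, Season, Stadium}.
Season --> CoachID applies; add {CoachID} → now {CoachID, MatchID, Season, Stadium}.
Stadium --> League applies; add {League} → now {CoachID, League, MatchID, Season, Stadium}.
League --> Position applies; add {Position} → now {CoachID, League, MatchID, Position, Season, Stadium}.
No further FD applies.

{CoachID, League, MatchID, Position, Season, Stadium}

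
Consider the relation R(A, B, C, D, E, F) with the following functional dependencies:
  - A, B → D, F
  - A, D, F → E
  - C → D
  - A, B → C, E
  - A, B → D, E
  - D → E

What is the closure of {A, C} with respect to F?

{A, C, D, E}

Start with {A, C}.
C → D applies; add {D} → now {A, C, D}.
D → E applies; add {E} → now {A, C, D, E}.
No further FD applies.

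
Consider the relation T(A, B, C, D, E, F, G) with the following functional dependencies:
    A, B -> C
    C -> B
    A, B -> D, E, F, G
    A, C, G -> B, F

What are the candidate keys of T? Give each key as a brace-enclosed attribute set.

{A, B}, {A, C}

Attributes never on any right-hand side: {A} — every candidate key must contain it.
{A, B}⁺ = {A, B, C, D, E, F, G}, which is every attribute, so {A, B} is a candidate key.
{A, C}⁺ = {A, B, C, D, E, F, G}, which is every attribute, so {A, C} is a candidate key.
Any other superkey properly contains one of these, so there are no further candidate keys.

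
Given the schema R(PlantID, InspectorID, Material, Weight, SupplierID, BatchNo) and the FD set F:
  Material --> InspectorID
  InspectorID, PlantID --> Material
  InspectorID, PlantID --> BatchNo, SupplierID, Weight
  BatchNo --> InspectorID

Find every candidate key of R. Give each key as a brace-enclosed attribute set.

{PlantID} never appears on the right of any FD, so every key must include it.
{BatchNo, PlantID}⁺ = {BatchNo, InspectorID, Material, PlantID, SupplierID, Weight} — all of the relation — so {BatchNo, PlantID} is a candidate key.
{InspectorID, PlantID}⁺ = {BatchNo, InspectorID, Material, PlantID, SupplierID, Weight} — all of the relation — so {InspectorID, PlantID} is a candidate key.
{Material, PlantID}⁺ = {BatchNo, InspectorID, Material, PlantID, SupplierID, Weight} — all of the relation — so {Material, PlantID} is a candidate key.
These are minimal and exhaustive — every other superkey contains one of them.

{BatchNo, PlantID}, {InspectorID, PlantID}, {Material, PlantID}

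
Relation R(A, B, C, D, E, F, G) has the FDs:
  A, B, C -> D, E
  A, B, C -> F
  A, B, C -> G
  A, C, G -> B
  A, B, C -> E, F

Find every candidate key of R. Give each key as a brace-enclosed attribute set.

{A, B, C}, {A, C, G}

{A, C} never appear on the right of any FD, so every key must include all of them.
Closure of {A, B, C} is {A, B, C, D, E, F, G}, the whole schema; {A, B, C} is a candidate key.
Closure of {A, C, G} is {A, B, C, D, E, F, G}, the whole schema; {A, C, G} is a candidate key.
These are minimal and exhaustive — every other superkey contains one of them.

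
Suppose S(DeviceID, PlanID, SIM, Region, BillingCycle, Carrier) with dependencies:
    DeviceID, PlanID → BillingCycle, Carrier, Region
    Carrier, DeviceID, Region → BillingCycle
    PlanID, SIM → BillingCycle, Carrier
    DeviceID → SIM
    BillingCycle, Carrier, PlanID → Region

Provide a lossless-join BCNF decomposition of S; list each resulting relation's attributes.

Candidate key of the original relation: {DeviceID, PlanID}.
In {BillingCycle, Carrier, DeviceID, PlanID, Region, SIM}, {Carrier, DeviceID, Region} is not a superkey ({Carrier, DeviceID, Region}⁺ restricted to this set is {BillingCycle, Carrier, DeviceID, Region, SIM}), so split on Carrier, DeviceID, Region → BillingCycle, SIM into {BillingCycle, Carrier, DeviceID, Region, SIM} and {Carrier, DeviceID, PlanID, Region}.
In {BillingCycle, Carrier, DeviceID, Region, SIM}, {DeviceID} is not a superkey ({DeviceID}⁺ restricted to this set is {DeviceID, SIM}), so split on DeviceID → SIM into {DeviceID, SIM} and {BillingCycle, Carrier, DeviceID, Region}.
{DeviceID, SIM} is in BCNF.
{BillingCycle, Carrier, DeviceID, Region} is in BCNF.
{Carrier, DeviceID, PlanID, Region} is in BCNF.

{BillingCycle, Carrier, DeviceID, Region}; {Carrier, DeviceID, PlanID, Region}; {DeviceID, SIM}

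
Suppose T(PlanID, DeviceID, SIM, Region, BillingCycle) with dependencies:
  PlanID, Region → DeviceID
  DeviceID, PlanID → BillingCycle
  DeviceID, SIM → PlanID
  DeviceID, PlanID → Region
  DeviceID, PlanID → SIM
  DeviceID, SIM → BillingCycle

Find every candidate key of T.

{DeviceID, PlanID}, {DeviceID, SIM}, {PlanID, Region}

Closure of {DeviceID, PlanID} is {BillingCycle, DeviceID, PlanID, Region, SIM}, the whole schema; {DeviceID, PlanID} is a candidate key.
Closure of {DeviceID, SIM} is {BillingCycle, DeviceID, PlanID, Region, SIM}, the whole schema; {DeviceID, SIM} is a candidate key.
Closure of {PlanID, Region} is {BillingCycle, DeviceID, PlanID, Region, SIM}, the whole schema; {PlanID, Region} is a candidate key.
These are minimal and exhaustive — every other superkey contains one of them.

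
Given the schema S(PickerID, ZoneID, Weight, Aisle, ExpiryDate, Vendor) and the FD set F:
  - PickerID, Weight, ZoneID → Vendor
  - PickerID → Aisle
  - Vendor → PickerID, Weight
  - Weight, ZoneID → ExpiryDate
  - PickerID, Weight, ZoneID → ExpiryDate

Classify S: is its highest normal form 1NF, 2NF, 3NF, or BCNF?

Candidate keys: {PickerID, Weight, ZoneID}, {Vendor, ZoneID}. Prime attributes: {PickerID, Vendor, Weight, ZoneID}.
PickerID → Aisle: {PickerID}⁺ = {Aisle, PickerID}, which is not all of the attributes, so the left side is not a superkey — BCNF is violated.
PickerID → Aisle determines the non-prime attribute {Aisle} from a non-superkey — 3NF is violated.
The proper key subset {Vendor} of {Vendor, ZoneID} determines non-prime {Aisle}, so the relation is not even in 2NF.

1NF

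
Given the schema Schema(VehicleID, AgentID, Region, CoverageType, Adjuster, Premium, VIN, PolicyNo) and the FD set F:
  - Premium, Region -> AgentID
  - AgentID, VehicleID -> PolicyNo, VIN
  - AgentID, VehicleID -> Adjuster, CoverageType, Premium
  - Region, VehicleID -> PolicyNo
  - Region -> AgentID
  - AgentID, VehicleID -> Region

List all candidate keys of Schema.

{VehicleID} never appears on the right of any FD, so every key must include it.
{AgentID, VehicleID} is a candidate key since {AgentID, VehicleID}⁺ = {Adjuster, AgentID, CoverageType, PolicyNo, Premium, Region, VIN, VehicleID} covers every attribute.
{Region, VehicleID} is a candidate key since {Region, VehicleID}⁺ = {Adjuster, AgentID, CoverageType, PolicyNo, Premium, Region, VIN, VehicleID} covers every attribute.
No proper subset of any of these is a key, and no other minimal superkey exists.

{AgentID, VehicleID}, {Region, VehicleID}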